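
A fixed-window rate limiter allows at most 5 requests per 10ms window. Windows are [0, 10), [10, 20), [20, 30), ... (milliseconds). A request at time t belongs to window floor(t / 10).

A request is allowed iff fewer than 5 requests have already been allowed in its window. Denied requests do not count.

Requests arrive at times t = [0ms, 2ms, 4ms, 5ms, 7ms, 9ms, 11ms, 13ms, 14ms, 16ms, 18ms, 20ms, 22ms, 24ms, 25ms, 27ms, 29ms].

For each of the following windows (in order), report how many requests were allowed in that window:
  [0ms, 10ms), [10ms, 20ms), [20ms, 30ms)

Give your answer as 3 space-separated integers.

Processing requests:
  req#1 t=0ms (window 0): ALLOW
  req#2 t=2ms (window 0): ALLOW
  req#3 t=4ms (window 0): ALLOW
  req#4 t=5ms (window 0): ALLOW
  req#5 t=7ms (window 0): ALLOW
  req#6 t=9ms (window 0): DENY
  req#7 t=11ms (window 1): ALLOW
  req#8 t=13ms (window 1): ALLOW
  req#9 t=14ms (window 1): ALLOW
  req#10 t=16ms (window 1): ALLOW
  req#11 t=18ms (window 1): ALLOW
  req#12 t=20ms (window 2): ALLOW
  req#13 t=22ms (window 2): ALLOW
  req#14 t=24ms (window 2): ALLOW
  req#15 t=25ms (window 2): ALLOW
  req#16 t=27ms (window 2): ALLOW
  req#17 t=29ms (window 2): DENY

Allowed counts by window: 5 5 5

Answer: 5 5 5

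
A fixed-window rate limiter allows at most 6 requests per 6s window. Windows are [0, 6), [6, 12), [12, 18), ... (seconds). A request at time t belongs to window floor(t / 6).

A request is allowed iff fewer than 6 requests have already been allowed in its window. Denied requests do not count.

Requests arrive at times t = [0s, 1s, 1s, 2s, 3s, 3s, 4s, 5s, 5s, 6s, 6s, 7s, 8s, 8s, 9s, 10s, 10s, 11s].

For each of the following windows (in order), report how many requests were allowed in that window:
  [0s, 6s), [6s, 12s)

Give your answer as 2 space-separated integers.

Answer: 6 6

Derivation:
Processing requests:
  req#1 t=0s (window 0): ALLOW
  req#2 t=1s (window 0): ALLOW
  req#3 t=1s (window 0): ALLOW
  req#4 t=2s (window 0): ALLOW
  req#5 t=3s (window 0): ALLOW
  req#6 t=3s (window 0): ALLOW
  req#7 t=4s (window 0): DENY
  req#8 t=5s (window 0): DENY
  req#9 t=5s (window 0): DENY
  req#10 t=6s (window 1): ALLOW
  req#11 t=6s (window 1): ALLOW
  req#12 t=7s (window 1): ALLOW
  req#13 t=8s (window 1): ALLOW
  req#14 t=8s (window 1): ALLOW
  req#15 t=9s (window 1): ALLOW
  req#16 t=10s (window 1): DENY
  req#17 t=10s (window 1): DENY
  req#18 t=11s (window 1): DENY

Allowed counts by window: 6 6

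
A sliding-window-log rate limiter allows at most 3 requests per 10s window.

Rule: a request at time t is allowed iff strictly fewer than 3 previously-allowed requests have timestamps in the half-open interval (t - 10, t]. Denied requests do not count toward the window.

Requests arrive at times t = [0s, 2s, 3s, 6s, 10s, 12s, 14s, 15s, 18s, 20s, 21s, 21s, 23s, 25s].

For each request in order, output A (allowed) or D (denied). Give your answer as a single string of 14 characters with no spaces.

Tracking allowed requests in the window:
  req#1 t=0s: ALLOW
  req#2 t=2s: ALLOW
  req#3 t=3s: ALLOW
  req#4 t=6s: DENY
  req#5 t=10s: ALLOW
  req#6 t=12s: ALLOW
  req#7 t=14s: ALLOW
  req#8 t=15s: DENY
  req#9 t=18s: DENY
  req#10 t=20s: ALLOW
  req#11 t=21s: DENY
  req#12 t=21s: DENY
  req#13 t=23s: ALLOW
  req#14 t=25s: ALLOW

Answer: AAADAAADDADDAA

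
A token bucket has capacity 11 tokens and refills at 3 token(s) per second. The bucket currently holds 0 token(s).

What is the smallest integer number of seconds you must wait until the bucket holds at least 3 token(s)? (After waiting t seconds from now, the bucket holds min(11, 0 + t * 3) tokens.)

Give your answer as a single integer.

Answer: 1

Derivation:
Need 0 + t * 3 >= 3, so t >= 3/3.
Smallest integer t = ceil(3/3) = 1.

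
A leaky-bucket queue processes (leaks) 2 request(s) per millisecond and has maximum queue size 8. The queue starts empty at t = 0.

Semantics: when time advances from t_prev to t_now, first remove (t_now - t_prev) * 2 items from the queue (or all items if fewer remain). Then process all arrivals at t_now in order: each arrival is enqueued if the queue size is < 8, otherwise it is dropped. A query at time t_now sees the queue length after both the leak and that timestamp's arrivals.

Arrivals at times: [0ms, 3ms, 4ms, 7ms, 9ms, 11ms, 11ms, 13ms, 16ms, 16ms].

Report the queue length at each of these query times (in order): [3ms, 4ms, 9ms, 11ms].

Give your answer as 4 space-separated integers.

Queue lengths at query times:
  query t=3ms: backlog = 1
  query t=4ms: backlog = 1
  query t=9ms: backlog = 1
  query t=11ms: backlog = 2

Answer: 1 1 1 2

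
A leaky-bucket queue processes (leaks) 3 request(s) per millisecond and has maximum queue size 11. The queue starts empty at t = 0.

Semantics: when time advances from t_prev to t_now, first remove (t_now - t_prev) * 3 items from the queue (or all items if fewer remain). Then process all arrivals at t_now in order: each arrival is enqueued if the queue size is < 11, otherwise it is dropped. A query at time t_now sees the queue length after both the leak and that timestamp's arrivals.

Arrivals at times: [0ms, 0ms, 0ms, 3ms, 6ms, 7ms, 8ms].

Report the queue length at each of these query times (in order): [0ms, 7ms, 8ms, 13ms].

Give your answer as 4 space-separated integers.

Queue lengths at query times:
  query t=0ms: backlog = 3
  query t=7ms: backlog = 1
  query t=8ms: backlog = 1
  query t=13ms: backlog = 0

Answer: 3 1 1 0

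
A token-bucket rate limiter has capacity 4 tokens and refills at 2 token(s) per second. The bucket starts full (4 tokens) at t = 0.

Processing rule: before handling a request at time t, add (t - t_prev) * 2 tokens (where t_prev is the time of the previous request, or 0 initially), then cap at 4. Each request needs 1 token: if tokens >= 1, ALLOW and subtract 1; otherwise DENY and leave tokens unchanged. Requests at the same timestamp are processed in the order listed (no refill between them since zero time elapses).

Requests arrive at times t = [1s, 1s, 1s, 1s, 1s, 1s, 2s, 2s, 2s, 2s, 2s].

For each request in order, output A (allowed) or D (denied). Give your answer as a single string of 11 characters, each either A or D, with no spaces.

Simulating step by step:
  req#1 t=1s: ALLOW
  req#2 t=1s: ALLOW
  req#3 t=1s: ALLOW
  req#4 t=1s: ALLOW
  req#5 t=1s: DENY
  req#6 t=1s: DENY
  req#7 t=2s: ALLOW
  req#8 t=2s: ALLOW
  req#9 t=2s: DENY
  req#10 t=2s: DENY
  req#11 t=2s: DENY

Answer: AAAADDAADDD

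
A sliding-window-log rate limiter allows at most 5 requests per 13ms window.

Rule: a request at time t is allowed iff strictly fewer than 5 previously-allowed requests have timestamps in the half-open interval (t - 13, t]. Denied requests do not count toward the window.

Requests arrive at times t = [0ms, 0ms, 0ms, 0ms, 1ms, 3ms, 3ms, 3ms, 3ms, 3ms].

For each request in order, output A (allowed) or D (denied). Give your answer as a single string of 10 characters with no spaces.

Tracking allowed requests in the window:
  req#1 t=0ms: ALLOW
  req#2 t=0ms: ALLOW
  req#3 t=0ms: ALLOW
  req#4 t=0ms: ALLOW
  req#5 t=1ms: ALLOW
  req#6 t=3ms: DENY
  req#7 t=3ms: DENY
  req#8 t=3ms: DENY
  req#9 t=3ms: DENY
  req#10 t=3ms: DENY

Answer: AAAAADDDDD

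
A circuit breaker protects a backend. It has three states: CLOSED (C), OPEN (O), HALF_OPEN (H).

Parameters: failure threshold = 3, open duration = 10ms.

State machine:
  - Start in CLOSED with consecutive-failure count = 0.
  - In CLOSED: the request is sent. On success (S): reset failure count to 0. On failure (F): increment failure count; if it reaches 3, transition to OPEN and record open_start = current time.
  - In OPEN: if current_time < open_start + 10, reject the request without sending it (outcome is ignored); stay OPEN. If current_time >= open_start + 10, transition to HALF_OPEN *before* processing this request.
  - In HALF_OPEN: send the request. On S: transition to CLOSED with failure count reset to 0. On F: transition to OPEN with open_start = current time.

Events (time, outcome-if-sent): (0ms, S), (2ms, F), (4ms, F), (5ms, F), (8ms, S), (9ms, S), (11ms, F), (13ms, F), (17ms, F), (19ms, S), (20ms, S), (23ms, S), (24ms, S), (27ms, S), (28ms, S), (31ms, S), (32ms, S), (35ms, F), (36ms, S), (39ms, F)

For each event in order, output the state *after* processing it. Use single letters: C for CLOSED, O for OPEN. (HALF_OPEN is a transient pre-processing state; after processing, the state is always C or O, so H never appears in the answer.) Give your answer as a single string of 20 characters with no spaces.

State after each event:
  event#1 t=0ms outcome=S: state=CLOSED
  event#2 t=2ms outcome=F: state=CLOSED
  event#3 t=4ms outcome=F: state=CLOSED
  event#4 t=5ms outcome=F: state=OPEN
  event#5 t=8ms outcome=S: state=OPEN
  event#6 t=9ms outcome=S: state=OPEN
  event#7 t=11ms outcome=F: state=OPEN
  event#8 t=13ms outcome=F: state=OPEN
  event#9 t=17ms outcome=F: state=OPEN
  event#10 t=19ms outcome=S: state=OPEN
  event#11 t=20ms outcome=S: state=OPEN
  event#12 t=23ms outcome=S: state=OPEN
  event#13 t=24ms outcome=S: state=OPEN
  event#14 t=27ms outcome=S: state=CLOSED
  event#15 t=28ms outcome=S: state=CLOSED
  event#16 t=31ms outcome=S: state=CLOSED
  event#17 t=32ms outcome=S: state=CLOSED
  event#18 t=35ms outcome=F: state=CLOSED
  event#19 t=36ms outcome=S: state=CLOSED
  event#20 t=39ms outcome=F: state=CLOSED

Answer: CCCOOOOOOOOOOCCCCCCC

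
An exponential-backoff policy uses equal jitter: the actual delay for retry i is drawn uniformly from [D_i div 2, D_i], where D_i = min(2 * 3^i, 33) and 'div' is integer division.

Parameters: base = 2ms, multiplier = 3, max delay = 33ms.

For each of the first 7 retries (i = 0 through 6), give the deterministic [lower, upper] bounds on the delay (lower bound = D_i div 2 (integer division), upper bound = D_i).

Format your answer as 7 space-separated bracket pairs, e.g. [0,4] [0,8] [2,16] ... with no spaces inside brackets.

Answer: [1,2] [3,6] [9,18] [16,33] [16,33] [16,33] [16,33]

Derivation:
Computing bounds per retry:
  i=0: D_i=min(2*3^0,33)=2, bounds=[1,2]
  i=1: D_i=min(2*3^1,33)=6, bounds=[3,6]
  i=2: D_i=min(2*3^2,33)=18, bounds=[9,18]
  i=3: D_i=min(2*3^3,33)=33, bounds=[16,33]
  i=4: D_i=min(2*3^4,33)=33, bounds=[16,33]
  i=5: D_i=min(2*3^5,33)=33, bounds=[16,33]
  i=6: D_i=min(2*3^6,33)=33, bounds=[16,33]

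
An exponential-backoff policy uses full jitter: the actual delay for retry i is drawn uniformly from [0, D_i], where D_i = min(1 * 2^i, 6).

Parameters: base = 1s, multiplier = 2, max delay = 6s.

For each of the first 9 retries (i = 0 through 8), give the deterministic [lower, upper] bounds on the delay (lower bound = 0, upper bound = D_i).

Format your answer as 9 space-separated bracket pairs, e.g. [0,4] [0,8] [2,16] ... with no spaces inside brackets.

Answer: [0,1] [0,2] [0,4] [0,6] [0,6] [0,6] [0,6] [0,6] [0,6]

Derivation:
Computing bounds per retry:
  i=0: D_i=min(1*2^0,6)=1, bounds=[0,1]
  i=1: D_i=min(1*2^1,6)=2, bounds=[0,2]
  i=2: D_i=min(1*2^2,6)=4, bounds=[0,4]
  i=3: D_i=min(1*2^3,6)=6, bounds=[0,6]
  i=4: D_i=min(1*2^4,6)=6, bounds=[0,6]
  i=5: D_i=min(1*2^5,6)=6, bounds=[0,6]
  i=6: D_i=min(1*2^6,6)=6, bounds=[0,6]
  i=7: D_i=min(1*2^7,6)=6, bounds=[0,6]
  i=8: D_i=min(1*2^8,6)=6, bounds=[0,6]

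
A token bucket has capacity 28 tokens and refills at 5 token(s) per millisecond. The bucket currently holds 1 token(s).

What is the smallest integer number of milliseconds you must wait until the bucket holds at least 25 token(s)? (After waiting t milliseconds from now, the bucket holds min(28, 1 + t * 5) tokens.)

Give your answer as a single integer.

Need 1 + t * 5 >= 25, so t >= 24/5.
Smallest integer t = ceil(24/5) = 5.

Answer: 5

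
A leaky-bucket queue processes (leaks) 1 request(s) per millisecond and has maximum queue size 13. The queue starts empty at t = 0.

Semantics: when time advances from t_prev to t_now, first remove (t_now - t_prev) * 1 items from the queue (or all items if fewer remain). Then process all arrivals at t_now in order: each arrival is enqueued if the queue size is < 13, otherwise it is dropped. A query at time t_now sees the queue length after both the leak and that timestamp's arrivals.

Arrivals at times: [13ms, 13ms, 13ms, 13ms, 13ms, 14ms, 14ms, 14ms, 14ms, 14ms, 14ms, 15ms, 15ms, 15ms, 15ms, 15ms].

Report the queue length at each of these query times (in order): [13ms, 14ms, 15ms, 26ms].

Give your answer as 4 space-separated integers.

Answer: 5 10 13 2

Derivation:
Queue lengths at query times:
  query t=13ms: backlog = 5
  query t=14ms: backlog = 10
  query t=15ms: backlog = 13
  query t=26ms: backlog = 2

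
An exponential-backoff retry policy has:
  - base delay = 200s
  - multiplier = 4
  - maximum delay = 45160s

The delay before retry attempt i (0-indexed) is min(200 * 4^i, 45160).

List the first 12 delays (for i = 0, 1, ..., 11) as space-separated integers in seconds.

Computing each delay:
  i=0: min(200*4^0, 45160) = 200
  i=1: min(200*4^1, 45160) = 800
  i=2: min(200*4^2, 45160) = 3200
  i=3: min(200*4^3, 45160) = 12800
  i=4: min(200*4^4, 45160) = 45160
  i=5: min(200*4^5, 45160) = 45160
  i=6: min(200*4^6, 45160) = 45160
  i=7: min(200*4^7, 45160) = 45160
  i=8: min(200*4^8, 45160) = 45160
  i=9: min(200*4^9, 45160) = 45160
  i=10: min(200*4^10, 45160) = 45160
  i=11: min(200*4^11, 45160) = 45160

Answer: 200 800 3200 12800 45160 45160 45160 45160 45160 45160 45160 45160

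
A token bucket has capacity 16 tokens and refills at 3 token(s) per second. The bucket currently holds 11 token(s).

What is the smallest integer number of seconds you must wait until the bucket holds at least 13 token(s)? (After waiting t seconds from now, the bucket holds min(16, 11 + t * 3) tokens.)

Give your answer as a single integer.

Answer: 1

Derivation:
Need 11 + t * 3 >= 13, so t >= 2/3.
Smallest integer t = ceil(2/3) = 1.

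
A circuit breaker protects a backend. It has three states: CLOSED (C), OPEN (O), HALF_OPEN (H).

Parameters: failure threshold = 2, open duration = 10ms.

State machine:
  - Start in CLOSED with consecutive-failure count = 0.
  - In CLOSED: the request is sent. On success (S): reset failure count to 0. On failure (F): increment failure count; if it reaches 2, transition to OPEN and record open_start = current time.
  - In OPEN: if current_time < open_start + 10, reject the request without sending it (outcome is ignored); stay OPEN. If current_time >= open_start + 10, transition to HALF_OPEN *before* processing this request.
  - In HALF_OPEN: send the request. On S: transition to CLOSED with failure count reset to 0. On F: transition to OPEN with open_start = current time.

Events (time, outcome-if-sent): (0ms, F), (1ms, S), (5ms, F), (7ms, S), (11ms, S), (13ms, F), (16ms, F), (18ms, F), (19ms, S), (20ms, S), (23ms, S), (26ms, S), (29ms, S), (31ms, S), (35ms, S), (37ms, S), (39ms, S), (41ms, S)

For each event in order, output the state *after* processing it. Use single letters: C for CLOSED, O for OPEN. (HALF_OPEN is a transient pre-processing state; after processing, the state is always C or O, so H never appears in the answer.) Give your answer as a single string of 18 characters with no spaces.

Answer: CCCCCCOOOOOCCCCCCC

Derivation:
State after each event:
  event#1 t=0ms outcome=F: state=CLOSED
  event#2 t=1ms outcome=S: state=CLOSED
  event#3 t=5ms outcome=F: state=CLOSED
  event#4 t=7ms outcome=S: state=CLOSED
  event#5 t=11ms outcome=S: state=CLOSED
  event#6 t=13ms outcome=F: state=CLOSED
  event#7 t=16ms outcome=F: state=OPEN
  event#8 t=18ms outcome=F: state=OPEN
  event#9 t=19ms outcome=S: state=OPEN
  event#10 t=20ms outcome=S: state=OPEN
  event#11 t=23ms outcome=S: state=OPEN
  event#12 t=26ms outcome=S: state=CLOSED
  event#13 t=29ms outcome=S: state=CLOSED
  event#14 t=31ms outcome=S: state=CLOSED
  event#15 t=35ms outcome=S: state=CLOSED
  event#16 t=37ms outcome=S: state=CLOSED
  event#17 t=39ms outcome=S: state=CLOSED
  event#18 t=41ms outcome=S: state=CLOSED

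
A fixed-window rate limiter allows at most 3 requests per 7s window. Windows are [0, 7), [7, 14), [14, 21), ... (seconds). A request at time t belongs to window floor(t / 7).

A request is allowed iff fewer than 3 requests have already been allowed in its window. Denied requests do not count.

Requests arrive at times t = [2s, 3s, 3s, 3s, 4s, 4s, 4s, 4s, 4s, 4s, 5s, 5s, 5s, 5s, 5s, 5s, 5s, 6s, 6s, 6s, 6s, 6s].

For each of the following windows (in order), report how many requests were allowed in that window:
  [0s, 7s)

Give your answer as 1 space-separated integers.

Processing requests:
  req#1 t=2s (window 0): ALLOW
  req#2 t=3s (window 0): ALLOW
  req#3 t=3s (window 0): ALLOW
  req#4 t=3s (window 0): DENY
  req#5 t=4s (window 0): DENY
  req#6 t=4s (window 0): DENY
  req#7 t=4s (window 0): DENY
  req#8 t=4s (window 0): DENY
  req#9 t=4s (window 0): DENY
  req#10 t=4s (window 0): DENY
  req#11 t=5s (window 0): DENY
  req#12 t=5s (window 0): DENY
  req#13 t=5s (window 0): DENY
  req#14 t=5s (window 0): DENY
  req#15 t=5s (window 0): DENY
  req#16 t=5s (window 0): DENY
  req#17 t=5s (window 0): DENY
  req#18 t=6s (window 0): DENY
  req#19 t=6s (window 0): DENY
  req#20 t=6s (window 0): DENY
  req#21 t=6s (window 0): DENY
  req#22 t=6s (window 0): DENY

Allowed counts by window: 3

Answer: 3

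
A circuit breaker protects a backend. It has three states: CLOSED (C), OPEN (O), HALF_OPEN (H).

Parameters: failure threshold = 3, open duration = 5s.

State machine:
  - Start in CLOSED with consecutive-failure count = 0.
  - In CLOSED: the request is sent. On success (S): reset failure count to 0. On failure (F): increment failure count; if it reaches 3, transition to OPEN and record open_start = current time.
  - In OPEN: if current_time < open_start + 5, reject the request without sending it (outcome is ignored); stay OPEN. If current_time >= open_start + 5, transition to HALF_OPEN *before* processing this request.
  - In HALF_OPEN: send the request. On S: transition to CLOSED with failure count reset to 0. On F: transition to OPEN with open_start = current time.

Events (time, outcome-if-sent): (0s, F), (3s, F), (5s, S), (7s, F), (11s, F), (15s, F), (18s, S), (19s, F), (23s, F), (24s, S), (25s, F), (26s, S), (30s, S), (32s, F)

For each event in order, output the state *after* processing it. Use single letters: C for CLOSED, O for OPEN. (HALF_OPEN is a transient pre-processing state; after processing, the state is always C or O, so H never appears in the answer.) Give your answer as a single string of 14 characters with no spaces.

Answer: CCCCCOOOOOOOCC

Derivation:
State after each event:
  event#1 t=0s outcome=F: state=CLOSED
  event#2 t=3s outcome=F: state=CLOSED
  event#3 t=5s outcome=S: state=CLOSED
  event#4 t=7s outcome=F: state=CLOSED
  event#5 t=11s outcome=F: state=CLOSED
  event#6 t=15s outcome=F: state=OPEN
  event#7 t=18s outcome=S: state=OPEN
  event#8 t=19s outcome=F: state=OPEN
  event#9 t=23s outcome=F: state=OPEN
  event#10 t=24s outcome=S: state=OPEN
  event#11 t=25s outcome=F: state=OPEN
  event#12 t=26s outcome=S: state=OPEN
  event#13 t=30s outcome=S: state=CLOSED
  event#14 t=32s outcome=F: state=CLOSED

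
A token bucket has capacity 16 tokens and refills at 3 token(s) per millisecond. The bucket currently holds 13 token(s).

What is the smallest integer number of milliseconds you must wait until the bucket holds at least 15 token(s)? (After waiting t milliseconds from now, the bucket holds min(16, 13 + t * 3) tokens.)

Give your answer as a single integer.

Answer: 1

Derivation:
Need 13 + t * 3 >= 15, so t >= 2/3.
Smallest integer t = ceil(2/3) = 1.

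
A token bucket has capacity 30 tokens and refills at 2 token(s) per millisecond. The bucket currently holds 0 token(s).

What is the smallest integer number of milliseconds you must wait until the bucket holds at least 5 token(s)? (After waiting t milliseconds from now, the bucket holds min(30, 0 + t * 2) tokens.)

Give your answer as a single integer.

Need 0 + t * 2 >= 5, so t >= 5/2.
Smallest integer t = ceil(5/2) = 3.

Answer: 3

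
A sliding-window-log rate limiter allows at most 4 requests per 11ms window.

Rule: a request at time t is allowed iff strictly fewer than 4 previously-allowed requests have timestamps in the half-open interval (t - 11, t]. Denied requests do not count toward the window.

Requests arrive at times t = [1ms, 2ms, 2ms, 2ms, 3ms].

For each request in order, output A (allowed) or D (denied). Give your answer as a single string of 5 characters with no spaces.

Tracking allowed requests in the window:
  req#1 t=1ms: ALLOW
  req#2 t=2ms: ALLOW
  req#3 t=2ms: ALLOW
  req#4 t=2ms: ALLOW
  req#5 t=3ms: DENY

Answer: AAAAD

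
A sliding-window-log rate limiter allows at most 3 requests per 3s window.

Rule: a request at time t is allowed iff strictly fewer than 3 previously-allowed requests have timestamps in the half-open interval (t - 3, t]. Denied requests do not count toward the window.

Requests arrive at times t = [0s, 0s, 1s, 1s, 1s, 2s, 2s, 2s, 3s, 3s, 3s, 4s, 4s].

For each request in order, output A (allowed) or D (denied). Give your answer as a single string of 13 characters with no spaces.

Tracking allowed requests in the window:
  req#1 t=0s: ALLOW
  req#2 t=0s: ALLOW
  req#3 t=1s: ALLOW
  req#4 t=1s: DENY
  req#5 t=1s: DENY
  req#6 t=2s: DENY
  req#7 t=2s: DENY
  req#8 t=2s: DENY
  req#9 t=3s: ALLOW
  req#10 t=3s: ALLOW
  req#11 t=3s: DENY
  req#12 t=4s: ALLOW
  req#13 t=4s: DENY

Answer: AAADDDDDAADAD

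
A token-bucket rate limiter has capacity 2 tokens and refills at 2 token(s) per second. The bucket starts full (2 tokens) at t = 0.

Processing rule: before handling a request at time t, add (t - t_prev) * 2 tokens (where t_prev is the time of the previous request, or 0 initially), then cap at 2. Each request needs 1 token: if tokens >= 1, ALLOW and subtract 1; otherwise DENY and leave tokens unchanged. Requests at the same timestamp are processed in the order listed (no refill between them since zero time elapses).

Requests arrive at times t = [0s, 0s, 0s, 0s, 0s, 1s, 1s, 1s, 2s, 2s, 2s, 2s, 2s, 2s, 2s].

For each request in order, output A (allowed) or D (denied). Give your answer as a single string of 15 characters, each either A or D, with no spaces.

Simulating step by step:
  req#1 t=0s: ALLOW
  req#2 t=0s: ALLOW
  req#3 t=0s: DENY
  req#4 t=0s: DENY
  req#5 t=0s: DENY
  req#6 t=1s: ALLOW
  req#7 t=1s: ALLOW
  req#8 t=1s: DENY
  req#9 t=2s: ALLOW
  req#10 t=2s: ALLOW
  req#11 t=2s: DENY
  req#12 t=2s: DENY
  req#13 t=2s: DENY
  req#14 t=2s: DENY
  req#15 t=2s: DENY

Answer: AADDDAADAADDDDD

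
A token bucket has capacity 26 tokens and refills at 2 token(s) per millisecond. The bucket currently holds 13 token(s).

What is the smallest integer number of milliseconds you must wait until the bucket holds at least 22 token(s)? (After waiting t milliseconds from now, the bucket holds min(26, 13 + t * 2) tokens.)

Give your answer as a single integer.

Need 13 + t * 2 >= 22, so t >= 9/2.
Smallest integer t = ceil(9/2) = 5.

Answer: 5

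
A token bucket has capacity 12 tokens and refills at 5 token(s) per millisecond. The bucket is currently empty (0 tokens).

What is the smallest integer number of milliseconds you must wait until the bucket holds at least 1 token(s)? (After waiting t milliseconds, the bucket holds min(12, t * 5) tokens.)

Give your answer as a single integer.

Answer: 1

Derivation:
Need t * 5 >= 1, so t >= 1/5.
Smallest integer t = ceil(1/5) = 1.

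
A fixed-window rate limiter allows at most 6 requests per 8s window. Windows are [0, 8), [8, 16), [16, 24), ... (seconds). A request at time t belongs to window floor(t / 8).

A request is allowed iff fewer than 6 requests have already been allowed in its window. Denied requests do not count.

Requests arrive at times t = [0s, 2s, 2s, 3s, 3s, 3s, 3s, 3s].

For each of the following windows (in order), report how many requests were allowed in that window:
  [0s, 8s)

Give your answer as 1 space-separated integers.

Processing requests:
  req#1 t=0s (window 0): ALLOW
  req#2 t=2s (window 0): ALLOW
  req#3 t=2s (window 0): ALLOW
  req#4 t=3s (window 0): ALLOW
  req#5 t=3s (window 0): ALLOW
  req#6 t=3s (window 0): ALLOW
  req#7 t=3s (window 0): DENY
  req#8 t=3s (window 0): DENY

Allowed counts by window: 6

Answer: 6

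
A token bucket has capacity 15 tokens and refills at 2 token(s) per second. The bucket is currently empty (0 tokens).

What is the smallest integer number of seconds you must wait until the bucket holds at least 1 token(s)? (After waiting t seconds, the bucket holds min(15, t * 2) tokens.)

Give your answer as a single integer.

Need t * 2 >= 1, so t >= 1/2.
Smallest integer t = ceil(1/2) = 1.

Answer: 1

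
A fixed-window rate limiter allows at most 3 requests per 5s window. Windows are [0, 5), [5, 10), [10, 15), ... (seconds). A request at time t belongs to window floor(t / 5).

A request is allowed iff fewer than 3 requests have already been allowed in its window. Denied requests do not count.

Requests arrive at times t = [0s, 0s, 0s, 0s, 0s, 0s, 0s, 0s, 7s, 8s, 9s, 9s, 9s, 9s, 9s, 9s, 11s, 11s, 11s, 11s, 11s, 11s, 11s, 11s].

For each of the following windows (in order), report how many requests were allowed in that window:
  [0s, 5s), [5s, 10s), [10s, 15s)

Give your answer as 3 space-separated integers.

Answer: 3 3 3

Derivation:
Processing requests:
  req#1 t=0s (window 0): ALLOW
  req#2 t=0s (window 0): ALLOW
  req#3 t=0s (window 0): ALLOW
  req#4 t=0s (window 0): DENY
  req#5 t=0s (window 0): DENY
  req#6 t=0s (window 0): DENY
  req#7 t=0s (window 0): DENY
  req#8 t=0s (window 0): DENY
  req#9 t=7s (window 1): ALLOW
  req#10 t=8s (window 1): ALLOW
  req#11 t=9s (window 1): ALLOW
  req#12 t=9s (window 1): DENY
  req#13 t=9s (window 1): DENY
  req#14 t=9s (window 1): DENY
  req#15 t=9s (window 1): DENY
  req#16 t=9s (window 1): DENY
  req#17 t=11s (window 2): ALLOW
  req#18 t=11s (window 2): ALLOW
  req#19 t=11s (window 2): ALLOW
  req#20 t=11s (window 2): DENY
  req#21 t=11s (window 2): DENY
  req#22 t=11s (window 2): DENY
  req#23 t=11s (window 2): DENY
  req#24 t=11s (window 2): DENY

Allowed counts by window: 3 3 3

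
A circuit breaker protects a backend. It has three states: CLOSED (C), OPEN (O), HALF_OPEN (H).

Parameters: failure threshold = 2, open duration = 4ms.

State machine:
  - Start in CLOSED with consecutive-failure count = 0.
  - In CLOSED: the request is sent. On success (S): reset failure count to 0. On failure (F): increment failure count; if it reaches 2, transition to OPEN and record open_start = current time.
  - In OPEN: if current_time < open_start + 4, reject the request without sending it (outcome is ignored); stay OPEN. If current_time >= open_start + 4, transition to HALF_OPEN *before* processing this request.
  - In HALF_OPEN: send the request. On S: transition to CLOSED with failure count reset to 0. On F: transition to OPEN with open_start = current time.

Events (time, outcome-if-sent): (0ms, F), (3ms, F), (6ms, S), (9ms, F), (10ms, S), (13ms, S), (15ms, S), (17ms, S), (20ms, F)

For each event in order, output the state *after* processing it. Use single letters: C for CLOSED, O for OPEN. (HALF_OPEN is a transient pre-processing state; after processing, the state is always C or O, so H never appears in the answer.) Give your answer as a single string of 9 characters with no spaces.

Answer: COOOOCCCC

Derivation:
State after each event:
  event#1 t=0ms outcome=F: state=CLOSED
  event#2 t=3ms outcome=F: state=OPEN
  event#3 t=6ms outcome=S: state=OPEN
  event#4 t=9ms outcome=F: state=OPEN
  event#5 t=10ms outcome=S: state=OPEN
  event#6 t=13ms outcome=S: state=CLOSED
  event#7 t=15ms outcome=S: state=CLOSED
  event#8 t=17ms outcome=S: state=CLOSED
  event#9 t=20ms outcome=F: state=CLOSED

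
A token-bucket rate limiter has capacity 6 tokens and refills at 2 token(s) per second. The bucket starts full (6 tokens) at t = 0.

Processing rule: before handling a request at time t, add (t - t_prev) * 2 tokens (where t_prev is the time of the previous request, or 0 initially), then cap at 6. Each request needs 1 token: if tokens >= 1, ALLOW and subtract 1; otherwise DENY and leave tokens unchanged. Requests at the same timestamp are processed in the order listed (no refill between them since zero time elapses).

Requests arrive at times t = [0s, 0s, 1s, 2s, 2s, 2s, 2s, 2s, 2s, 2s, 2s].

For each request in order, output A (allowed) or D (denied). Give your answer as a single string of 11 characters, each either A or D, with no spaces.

Answer: AAAAAAAAADD

Derivation:
Simulating step by step:
  req#1 t=0s: ALLOW
  req#2 t=0s: ALLOW
  req#3 t=1s: ALLOW
  req#4 t=2s: ALLOW
  req#5 t=2s: ALLOW
  req#6 t=2s: ALLOW
  req#7 t=2s: ALLOW
  req#8 t=2s: ALLOW
  req#9 t=2s: ALLOW
  req#10 t=2s: DENY
  req#11 t=2s: DENY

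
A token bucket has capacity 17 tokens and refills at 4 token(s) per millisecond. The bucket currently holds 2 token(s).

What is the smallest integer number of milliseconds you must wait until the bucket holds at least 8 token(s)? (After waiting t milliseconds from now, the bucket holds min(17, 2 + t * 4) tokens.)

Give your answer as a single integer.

Need 2 + t * 4 >= 8, so t >= 6/4.
Smallest integer t = ceil(6/4) = 2.

Answer: 2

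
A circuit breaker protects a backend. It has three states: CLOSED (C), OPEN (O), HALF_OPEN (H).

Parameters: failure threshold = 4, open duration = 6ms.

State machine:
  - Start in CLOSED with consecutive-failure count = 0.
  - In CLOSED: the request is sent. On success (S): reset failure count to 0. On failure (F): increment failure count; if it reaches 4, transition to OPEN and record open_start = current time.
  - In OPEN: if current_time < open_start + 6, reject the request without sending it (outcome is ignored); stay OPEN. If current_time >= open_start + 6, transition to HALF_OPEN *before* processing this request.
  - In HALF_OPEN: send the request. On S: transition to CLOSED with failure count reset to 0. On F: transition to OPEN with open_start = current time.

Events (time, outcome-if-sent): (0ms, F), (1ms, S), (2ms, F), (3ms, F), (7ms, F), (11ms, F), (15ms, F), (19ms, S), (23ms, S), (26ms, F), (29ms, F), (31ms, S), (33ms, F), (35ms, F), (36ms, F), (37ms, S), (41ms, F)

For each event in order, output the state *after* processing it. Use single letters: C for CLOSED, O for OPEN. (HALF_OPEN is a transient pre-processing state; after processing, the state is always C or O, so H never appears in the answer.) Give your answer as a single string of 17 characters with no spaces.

State after each event:
  event#1 t=0ms outcome=F: state=CLOSED
  event#2 t=1ms outcome=S: state=CLOSED
  event#3 t=2ms outcome=F: state=CLOSED
  event#4 t=3ms outcome=F: state=CLOSED
  event#5 t=7ms outcome=F: state=CLOSED
  event#6 t=11ms outcome=F: state=OPEN
  event#7 t=15ms outcome=F: state=OPEN
  event#8 t=19ms outcome=S: state=CLOSED
  event#9 t=23ms outcome=S: state=CLOSED
  event#10 t=26ms outcome=F: state=CLOSED
  event#11 t=29ms outcome=F: state=CLOSED
  event#12 t=31ms outcome=S: state=CLOSED
  event#13 t=33ms outcome=F: state=CLOSED
  event#14 t=35ms outcome=F: state=CLOSED
  event#15 t=36ms outcome=F: state=CLOSED
  event#16 t=37ms outcome=S: state=CLOSED
  event#17 t=41ms outcome=F: state=CLOSED

Answer: CCCCCOOCCCCCCCCCC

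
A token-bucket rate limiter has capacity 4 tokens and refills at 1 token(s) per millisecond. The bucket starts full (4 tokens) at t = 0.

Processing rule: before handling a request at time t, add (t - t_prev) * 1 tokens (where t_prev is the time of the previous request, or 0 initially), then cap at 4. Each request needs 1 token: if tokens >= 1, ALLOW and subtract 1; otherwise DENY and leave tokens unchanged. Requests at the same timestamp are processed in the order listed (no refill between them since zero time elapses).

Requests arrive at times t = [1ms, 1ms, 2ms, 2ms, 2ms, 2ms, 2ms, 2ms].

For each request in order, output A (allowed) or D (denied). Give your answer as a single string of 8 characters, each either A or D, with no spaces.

Answer: AAAAADDD

Derivation:
Simulating step by step:
  req#1 t=1ms: ALLOW
  req#2 t=1ms: ALLOW
  req#3 t=2ms: ALLOW
  req#4 t=2ms: ALLOW
  req#5 t=2ms: ALLOW
  req#6 t=2ms: DENY
  req#7 t=2ms: DENY
  req#8 t=2ms: DENY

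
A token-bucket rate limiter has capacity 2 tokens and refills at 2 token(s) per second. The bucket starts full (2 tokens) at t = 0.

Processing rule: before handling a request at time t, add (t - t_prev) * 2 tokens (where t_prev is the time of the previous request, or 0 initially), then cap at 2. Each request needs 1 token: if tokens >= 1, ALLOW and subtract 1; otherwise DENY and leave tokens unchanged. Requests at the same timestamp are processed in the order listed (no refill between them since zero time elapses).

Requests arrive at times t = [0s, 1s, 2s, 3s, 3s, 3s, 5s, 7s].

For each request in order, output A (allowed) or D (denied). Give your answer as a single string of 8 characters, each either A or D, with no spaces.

Simulating step by step:
  req#1 t=0s: ALLOW
  req#2 t=1s: ALLOW
  req#3 t=2s: ALLOW
  req#4 t=3s: ALLOW
  req#5 t=3s: ALLOW
  req#6 t=3s: DENY
  req#7 t=5s: ALLOW
  req#8 t=7s: ALLOW

Answer: AAAAADAA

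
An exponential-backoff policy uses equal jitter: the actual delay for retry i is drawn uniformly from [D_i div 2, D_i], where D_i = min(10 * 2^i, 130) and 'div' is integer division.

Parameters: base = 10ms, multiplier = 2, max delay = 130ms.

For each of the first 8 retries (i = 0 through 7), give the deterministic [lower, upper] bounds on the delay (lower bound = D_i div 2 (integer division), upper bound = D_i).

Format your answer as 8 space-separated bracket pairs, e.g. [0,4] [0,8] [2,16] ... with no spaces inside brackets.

Answer: [5,10] [10,20] [20,40] [40,80] [65,130] [65,130] [65,130] [65,130]

Derivation:
Computing bounds per retry:
  i=0: D_i=min(10*2^0,130)=10, bounds=[5,10]
  i=1: D_i=min(10*2^1,130)=20, bounds=[10,20]
  i=2: D_i=min(10*2^2,130)=40, bounds=[20,40]
  i=3: D_i=min(10*2^3,130)=80, bounds=[40,80]
  i=4: D_i=min(10*2^4,130)=130, bounds=[65,130]
  i=5: D_i=min(10*2^5,130)=130, bounds=[65,130]
  i=6: D_i=min(10*2^6,130)=130, bounds=[65,130]
  i=7: D_i=min(10*2^7,130)=130, bounds=[65,130]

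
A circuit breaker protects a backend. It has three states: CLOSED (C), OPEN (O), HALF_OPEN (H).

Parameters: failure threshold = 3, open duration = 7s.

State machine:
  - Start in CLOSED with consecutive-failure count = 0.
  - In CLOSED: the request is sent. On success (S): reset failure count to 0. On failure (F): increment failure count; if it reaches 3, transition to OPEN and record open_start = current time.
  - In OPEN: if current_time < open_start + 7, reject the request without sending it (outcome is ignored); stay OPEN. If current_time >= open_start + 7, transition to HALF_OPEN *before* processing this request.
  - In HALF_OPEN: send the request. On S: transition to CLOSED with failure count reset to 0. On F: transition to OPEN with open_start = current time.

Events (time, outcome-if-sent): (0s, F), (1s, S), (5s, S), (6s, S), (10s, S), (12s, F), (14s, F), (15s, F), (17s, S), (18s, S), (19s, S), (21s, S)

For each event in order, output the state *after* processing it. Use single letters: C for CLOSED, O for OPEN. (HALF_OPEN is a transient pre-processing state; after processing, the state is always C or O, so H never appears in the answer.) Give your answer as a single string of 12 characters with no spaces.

State after each event:
  event#1 t=0s outcome=F: state=CLOSED
  event#2 t=1s outcome=S: state=CLOSED
  event#3 t=5s outcome=S: state=CLOSED
  event#4 t=6s outcome=S: state=CLOSED
  event#5 t=10s outcome=S: state=CLOSED
  event#6 t=12s outcome=F: state=CLOSED
  event#7 t=14s outcome=F: state=CLOSED
  event#8 t=15s outcome=F: state=OPEN
  event#9 t=17s outcome=S: state=OPEN
  event#10 t=18s outcome=S: state=OPEN
  event#11 t=19s outcome=S: state=OPEN
  event#12 t=21s outcome=S: state=OPEN

Answer: CCCCCCCOOOOO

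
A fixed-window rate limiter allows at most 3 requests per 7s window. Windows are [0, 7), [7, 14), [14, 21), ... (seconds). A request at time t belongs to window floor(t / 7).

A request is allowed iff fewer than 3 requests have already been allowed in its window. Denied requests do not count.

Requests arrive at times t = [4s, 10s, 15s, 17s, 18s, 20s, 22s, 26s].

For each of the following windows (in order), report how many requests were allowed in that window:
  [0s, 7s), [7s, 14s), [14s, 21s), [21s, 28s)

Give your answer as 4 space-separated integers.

Processing requests:
  req#1 t=4s (window 0): ALLOW
  req#2 t=10s (window 1): ALLOW
  req#3 t=15s (window 2): ALLOW
  req#4 t=17s (window 2): ALLOW
  req#5 t=18s (window 2): ALLOW
  req#6 t=20s (window 2): DENY
  req#7 t=22s (window 3): ALLOW
  req#8 t=26s (window 3): ALLOW

Allowed counts by window: 1 1 3 2

Answer: 1 1 3 2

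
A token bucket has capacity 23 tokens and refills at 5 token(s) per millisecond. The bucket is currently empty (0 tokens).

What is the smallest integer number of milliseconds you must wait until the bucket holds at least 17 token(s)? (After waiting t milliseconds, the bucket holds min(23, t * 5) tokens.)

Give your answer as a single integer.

Answer: 4

Derivation:
Need t * 5 >= 17, so t >= 17/5.
Smallest integer t = ceil(17/5) = 4.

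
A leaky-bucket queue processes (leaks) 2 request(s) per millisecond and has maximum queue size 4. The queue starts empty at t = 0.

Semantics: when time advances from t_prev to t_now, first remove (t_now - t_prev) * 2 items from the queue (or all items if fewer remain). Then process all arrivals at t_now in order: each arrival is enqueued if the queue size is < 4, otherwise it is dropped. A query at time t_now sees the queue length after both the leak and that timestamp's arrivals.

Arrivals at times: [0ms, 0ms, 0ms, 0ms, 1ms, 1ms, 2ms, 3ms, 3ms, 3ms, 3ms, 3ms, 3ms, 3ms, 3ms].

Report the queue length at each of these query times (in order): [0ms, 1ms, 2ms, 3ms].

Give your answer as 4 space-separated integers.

Queue lengths at query times:
  query t=0ms: backlog = 4
  query t=1ms: backlog = 4
  query t=2ms: backlog = 3
  query t=3ms: backlog = 4

Answer: 4 4 3 4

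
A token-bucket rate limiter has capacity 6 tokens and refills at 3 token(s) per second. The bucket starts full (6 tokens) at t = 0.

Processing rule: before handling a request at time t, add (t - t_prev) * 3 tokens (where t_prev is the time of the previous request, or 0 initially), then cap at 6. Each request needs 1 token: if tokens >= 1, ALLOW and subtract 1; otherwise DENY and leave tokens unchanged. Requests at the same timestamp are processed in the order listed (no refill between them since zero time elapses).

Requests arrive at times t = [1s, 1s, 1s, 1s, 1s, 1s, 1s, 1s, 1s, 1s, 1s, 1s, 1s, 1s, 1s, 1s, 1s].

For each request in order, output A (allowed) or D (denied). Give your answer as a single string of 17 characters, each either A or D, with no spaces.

Simulating step by step:
  req#1 t=1s: ALLOW
  req#2 t=1s: ALLOW
  req#3 t=1s: ALLOW
  req#4 t=1s: ALLOW
  req#5 t=1s: ALLOW
  req#6 t=1s: ALLOW
  req#7 t=1s: DENY
  req#8 t=1s: DENY
  req#9 t=1s: DENY
  req#10 t=1s: DENY
  req#11 t=1s: DENY
  req#12 t=1s: DENY
  req#13 t=1s: DENY
  req#14 t=1s: DENY
  req#15 t=1s: DENY
  req#16 t=1s: DENY
  req#17 t=1s: DENY

Answer: AAAAAADDDDDDDDDDD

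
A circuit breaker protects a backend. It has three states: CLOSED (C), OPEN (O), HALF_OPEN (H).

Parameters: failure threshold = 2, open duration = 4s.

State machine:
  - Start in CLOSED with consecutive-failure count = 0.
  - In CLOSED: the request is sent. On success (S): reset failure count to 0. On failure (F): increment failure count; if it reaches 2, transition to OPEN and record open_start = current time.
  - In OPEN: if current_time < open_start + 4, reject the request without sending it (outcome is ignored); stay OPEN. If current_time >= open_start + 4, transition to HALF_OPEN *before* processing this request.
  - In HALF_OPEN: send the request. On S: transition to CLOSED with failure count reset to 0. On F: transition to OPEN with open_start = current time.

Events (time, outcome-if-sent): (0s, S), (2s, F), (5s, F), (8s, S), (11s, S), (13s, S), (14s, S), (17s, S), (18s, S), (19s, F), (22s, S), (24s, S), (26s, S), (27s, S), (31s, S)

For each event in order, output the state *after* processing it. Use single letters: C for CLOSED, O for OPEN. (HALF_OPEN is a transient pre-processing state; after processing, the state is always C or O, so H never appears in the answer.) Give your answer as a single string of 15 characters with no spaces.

Answer: CCOOCCCCCCCCCCC

Derivation:
State after each event:
  event#1 t=0s outcome=S: state=CLOSED
  event#2 t=2s outcome=F: state=CLOSED
  event#3 t=5s outcome=F: state=OPEN
  event#4 t=8s outcome=S: state=OPEN
  event#5 t=11s outcome=S: state=CLOSED
  event#6 t=13s outcome=S: state=CLOSED
  event#7 t=14s outcome=S: state=CLOSED
  event#8 t=17s outcome=S: state=CLOSED
  event#9 t=18s outcome=S: state=CLOSED
  event#10 t=19s outcome=F: state=CLOSED
  event#11 t=22s outcome=S: state=CLOSED
  event#12 t=24s outcome=S: state=CLOSED
  event#13 t=26s outcome=S: state=CLOSED
  event#14 t=27s outcome=S: state=CLOSED
  event#15 t=31s outcome=S: state=CLOSED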